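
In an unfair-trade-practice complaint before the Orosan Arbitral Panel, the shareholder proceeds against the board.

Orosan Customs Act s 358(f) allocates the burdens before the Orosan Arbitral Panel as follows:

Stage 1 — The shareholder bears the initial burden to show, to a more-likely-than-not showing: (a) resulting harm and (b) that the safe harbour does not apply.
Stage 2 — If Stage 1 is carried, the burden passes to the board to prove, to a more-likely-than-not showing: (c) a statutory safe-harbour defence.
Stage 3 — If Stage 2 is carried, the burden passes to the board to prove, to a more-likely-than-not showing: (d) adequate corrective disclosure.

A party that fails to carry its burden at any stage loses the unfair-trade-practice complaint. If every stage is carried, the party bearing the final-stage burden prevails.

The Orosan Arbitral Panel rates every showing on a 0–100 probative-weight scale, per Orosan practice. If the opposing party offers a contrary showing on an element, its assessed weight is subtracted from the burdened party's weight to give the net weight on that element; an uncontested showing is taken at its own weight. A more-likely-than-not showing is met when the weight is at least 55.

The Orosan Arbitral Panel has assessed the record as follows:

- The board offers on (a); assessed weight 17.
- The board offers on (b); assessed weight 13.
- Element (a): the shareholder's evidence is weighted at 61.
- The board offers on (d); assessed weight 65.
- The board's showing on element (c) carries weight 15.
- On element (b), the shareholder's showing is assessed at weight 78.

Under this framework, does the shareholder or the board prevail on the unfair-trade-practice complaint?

Stage 1 (shareholder, a more-likely-than-not showing, weight is at least 55): (a) net 61−17=44 < 55 — fails; (b) net 78−13=65 ≥ 55 — meets.
  The shareholder does not carry Stage 1.
The analysis ends at Stage 1; the board prevails.

board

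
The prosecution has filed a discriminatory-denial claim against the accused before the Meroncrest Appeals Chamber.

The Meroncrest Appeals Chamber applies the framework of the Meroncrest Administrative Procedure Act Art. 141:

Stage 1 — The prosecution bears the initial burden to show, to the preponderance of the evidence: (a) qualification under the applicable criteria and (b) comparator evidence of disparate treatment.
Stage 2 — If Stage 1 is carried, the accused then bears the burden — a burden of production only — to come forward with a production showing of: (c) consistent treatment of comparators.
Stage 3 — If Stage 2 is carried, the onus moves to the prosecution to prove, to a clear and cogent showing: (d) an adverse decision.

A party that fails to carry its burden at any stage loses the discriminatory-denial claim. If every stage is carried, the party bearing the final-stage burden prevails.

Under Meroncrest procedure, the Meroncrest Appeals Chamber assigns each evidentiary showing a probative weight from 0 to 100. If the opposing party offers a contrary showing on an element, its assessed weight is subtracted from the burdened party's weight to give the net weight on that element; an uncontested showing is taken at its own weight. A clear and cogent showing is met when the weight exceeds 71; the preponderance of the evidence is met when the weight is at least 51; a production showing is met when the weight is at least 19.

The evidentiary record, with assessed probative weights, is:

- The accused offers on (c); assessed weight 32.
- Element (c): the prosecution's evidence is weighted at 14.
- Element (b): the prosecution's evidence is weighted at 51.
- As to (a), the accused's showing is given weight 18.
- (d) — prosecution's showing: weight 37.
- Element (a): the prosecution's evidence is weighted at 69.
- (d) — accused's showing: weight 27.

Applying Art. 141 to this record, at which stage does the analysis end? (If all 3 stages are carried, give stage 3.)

At Stage 1 the prosecution must meet the preponderance of the evidence (weight is at least 51): on (a) the weight is 69 less the opposing 18 gives net 51, ≥ 51, so (a) meets the standard; on (b) the weight is 51, which does reach 51, so (b) meets the standard.
  The prosecution carries Stage 1; the accused now bears the burden.
At Stage 2 the accused must meet a production showing (weight is at least 19): on (c) the weight is 32 less the opposing 14 gives net 18, which does not reach 19, so (c) does not meet the standard.
  Stage 2 not carried; the accused fails its burden.
The analysis ends at Stage 2; the prosecution prevails.

stage 2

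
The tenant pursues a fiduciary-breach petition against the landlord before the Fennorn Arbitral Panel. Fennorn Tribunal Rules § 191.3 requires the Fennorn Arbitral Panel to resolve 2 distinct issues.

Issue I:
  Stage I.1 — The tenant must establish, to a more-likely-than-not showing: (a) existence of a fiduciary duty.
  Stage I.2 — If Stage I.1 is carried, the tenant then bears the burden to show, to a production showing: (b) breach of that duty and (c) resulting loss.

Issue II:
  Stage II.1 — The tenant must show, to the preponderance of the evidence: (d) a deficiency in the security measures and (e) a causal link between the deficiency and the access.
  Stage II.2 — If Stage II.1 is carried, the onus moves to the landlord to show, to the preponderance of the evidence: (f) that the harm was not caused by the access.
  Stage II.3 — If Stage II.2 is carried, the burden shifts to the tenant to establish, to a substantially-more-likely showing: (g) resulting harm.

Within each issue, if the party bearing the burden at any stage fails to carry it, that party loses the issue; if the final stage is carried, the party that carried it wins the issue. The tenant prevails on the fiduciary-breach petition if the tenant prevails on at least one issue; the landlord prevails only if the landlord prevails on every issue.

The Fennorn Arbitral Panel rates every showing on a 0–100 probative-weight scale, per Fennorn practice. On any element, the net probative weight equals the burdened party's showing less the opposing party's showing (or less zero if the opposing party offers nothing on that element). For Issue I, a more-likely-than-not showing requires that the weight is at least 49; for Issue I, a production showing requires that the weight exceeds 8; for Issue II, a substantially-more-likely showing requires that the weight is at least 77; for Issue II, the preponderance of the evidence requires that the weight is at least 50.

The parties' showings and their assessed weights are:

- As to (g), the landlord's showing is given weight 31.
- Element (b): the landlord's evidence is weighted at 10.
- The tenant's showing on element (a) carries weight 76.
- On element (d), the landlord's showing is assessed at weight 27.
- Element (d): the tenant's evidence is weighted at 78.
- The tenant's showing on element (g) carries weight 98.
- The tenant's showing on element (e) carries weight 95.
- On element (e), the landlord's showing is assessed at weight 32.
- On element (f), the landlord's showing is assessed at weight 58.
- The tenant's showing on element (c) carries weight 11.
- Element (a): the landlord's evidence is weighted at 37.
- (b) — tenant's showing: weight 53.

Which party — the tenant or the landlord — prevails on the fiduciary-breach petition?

— Issue I —
At Stage I.1 the tenant must meet a more-likely-than-not showing (weight is at least 49): on (a) the weight is 76 less the opposing 37 gives net 39, < 49, so (a) does not meet the standard.
  Not every element is met, so the tenant fails to carry Stage I.1.
So the landlord prevails on this issue.
— Issue II —
Stage II.1 (tenant, the preponderance of the evidence, weight is at least 50): (d) net 78−27=51 ≥ 50 — meets; (e) net 95−32=63 ≥ 50 — meets.
  Stage II.1 carried; the burden shifts to the landlord.
Stage II.2 (landlord, the preponderance of the evidence, weight is at least 50): (f) 58 ≥ 50 — meets.
  Stage II.2 carried; the burden shifts to the tenant.
Stage II.3 (tenant, a substantially-more-likely showing, weight is at least 77): (g) net 98−31=67 < 77 — fails.
  Not every element is met, so the tenant fails to carry Stage II.3.
The analysis ends at Stage II.3; the landlord prevails on this issue.
Per-issue: Issue I → landlord; Issue II → landlord. The tenant must prevail on at least one issue; overall, the landlord prevails.

landlord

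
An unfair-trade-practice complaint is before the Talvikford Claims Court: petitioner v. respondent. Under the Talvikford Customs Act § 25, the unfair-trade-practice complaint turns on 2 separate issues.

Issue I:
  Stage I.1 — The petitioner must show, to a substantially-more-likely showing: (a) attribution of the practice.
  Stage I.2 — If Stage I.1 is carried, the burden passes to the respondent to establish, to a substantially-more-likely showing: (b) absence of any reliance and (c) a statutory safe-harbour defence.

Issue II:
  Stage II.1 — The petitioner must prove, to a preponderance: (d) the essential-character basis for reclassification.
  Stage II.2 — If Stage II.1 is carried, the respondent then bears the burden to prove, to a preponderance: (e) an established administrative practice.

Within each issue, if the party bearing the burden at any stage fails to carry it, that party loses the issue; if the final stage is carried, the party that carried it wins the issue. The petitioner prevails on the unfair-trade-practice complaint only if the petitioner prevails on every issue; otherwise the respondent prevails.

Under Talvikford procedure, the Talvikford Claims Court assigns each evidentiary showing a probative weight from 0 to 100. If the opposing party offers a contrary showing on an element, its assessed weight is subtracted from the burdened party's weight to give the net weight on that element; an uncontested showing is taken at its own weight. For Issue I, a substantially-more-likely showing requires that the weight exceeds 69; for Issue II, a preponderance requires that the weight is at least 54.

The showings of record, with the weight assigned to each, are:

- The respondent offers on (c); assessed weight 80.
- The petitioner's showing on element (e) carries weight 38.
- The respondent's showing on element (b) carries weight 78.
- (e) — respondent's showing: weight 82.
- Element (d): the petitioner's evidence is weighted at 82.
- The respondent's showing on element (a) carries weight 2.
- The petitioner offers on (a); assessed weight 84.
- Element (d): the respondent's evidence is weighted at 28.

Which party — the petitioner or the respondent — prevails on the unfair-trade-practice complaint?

respondent

— Issue I —
Stage I.1 — burden on petitioner; standard: a substantially-more-likely showing (weight exceeds 69).
    (a): 84 − 2 = 82 > 69 [met]
  The petitioner carries Stage I.1; the respondent now bears the burden.
Stage I.2 — burden on respondent; standard: a substantially-more-likely showing (weight exceeds 69).
    (b): 78 > 69 [met]
    (c): 80 > 69 [met]
  All elements met at the final stage.
With every stage satisfied, the respondent prevails on this issue.
— Issue II —
Stage II.1 — burden on petitioner; standard: a preponderance (weight is at least 54).
    (d): 82 − 28 = 54 ≥ 54 [met]
  Stage II.1 is satisfied; the onus moves to the respondent.
Stage II.2 — burden on respondent; standard: a preponderance (weight is at least 54).
    (e): 82 − 38 = 44 < 54 [not met]
  Stage II.2 not carried; the respondent fails its burden.
The petitioner prevails on this issue.
Per-issue: Issue I → respondent; Issue II → petitioner. The petitioner must prevail on every issue; overall, the respondent prevails.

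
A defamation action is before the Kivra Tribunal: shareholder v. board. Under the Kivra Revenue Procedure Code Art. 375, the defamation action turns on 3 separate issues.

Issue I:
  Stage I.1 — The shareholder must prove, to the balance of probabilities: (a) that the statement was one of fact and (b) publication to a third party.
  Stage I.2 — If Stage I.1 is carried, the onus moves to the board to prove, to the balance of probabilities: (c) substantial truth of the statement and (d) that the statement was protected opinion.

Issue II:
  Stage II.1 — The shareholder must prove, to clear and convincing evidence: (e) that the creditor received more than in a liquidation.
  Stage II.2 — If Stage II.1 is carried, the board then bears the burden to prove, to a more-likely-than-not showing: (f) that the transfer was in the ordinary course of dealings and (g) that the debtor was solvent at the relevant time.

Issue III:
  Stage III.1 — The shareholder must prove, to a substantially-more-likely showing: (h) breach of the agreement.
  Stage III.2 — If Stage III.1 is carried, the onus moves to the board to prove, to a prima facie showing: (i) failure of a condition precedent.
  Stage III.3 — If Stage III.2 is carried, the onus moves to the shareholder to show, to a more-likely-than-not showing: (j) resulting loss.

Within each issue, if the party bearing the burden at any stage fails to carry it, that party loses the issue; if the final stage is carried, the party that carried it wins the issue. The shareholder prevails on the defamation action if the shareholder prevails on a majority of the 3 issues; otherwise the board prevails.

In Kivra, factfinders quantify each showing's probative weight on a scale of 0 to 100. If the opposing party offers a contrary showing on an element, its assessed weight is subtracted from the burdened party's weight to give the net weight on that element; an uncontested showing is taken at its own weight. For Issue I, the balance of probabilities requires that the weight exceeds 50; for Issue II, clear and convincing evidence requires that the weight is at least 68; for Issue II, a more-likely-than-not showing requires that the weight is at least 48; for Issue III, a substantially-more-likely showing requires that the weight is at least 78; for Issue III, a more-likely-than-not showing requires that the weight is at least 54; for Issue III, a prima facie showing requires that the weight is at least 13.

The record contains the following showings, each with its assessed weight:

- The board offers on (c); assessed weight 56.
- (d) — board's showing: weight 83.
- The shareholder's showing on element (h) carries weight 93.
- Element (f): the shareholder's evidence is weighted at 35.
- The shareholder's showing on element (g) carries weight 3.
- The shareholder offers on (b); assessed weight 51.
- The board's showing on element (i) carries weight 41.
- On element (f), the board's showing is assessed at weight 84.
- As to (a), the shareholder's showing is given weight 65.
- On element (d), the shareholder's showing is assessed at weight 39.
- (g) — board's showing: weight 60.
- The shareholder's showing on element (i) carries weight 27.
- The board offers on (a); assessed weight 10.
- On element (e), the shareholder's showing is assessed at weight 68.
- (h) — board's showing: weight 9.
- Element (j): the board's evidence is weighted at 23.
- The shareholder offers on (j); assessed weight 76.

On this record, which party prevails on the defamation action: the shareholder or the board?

— Issue I —
Stage I.1 (shareholder, the balance of probabilities, weight exceeds 50): (a) net 65−10=55 > 50 — meets; (b) 51 > 50 — meets.
  Stage I.1 carried; the burden shifts to the board.
Stage I.2 (board, the balance of probabilities, weight exceeds 50): (c) 56 > 50 — meets; (d) net 83−39=44 ≤ 50 — fails.
  The board does not carry Stage I.2.
The shareholder prevails on this issue.
— Issue II —
At Stage II.1 the shareholder must meet clear and convincing evidence (weight is at least 68): on (e) the weight is 68, which does reach 68, so (e) meets the standard.
  Stage II.1 is satisfied; the onus moves to the board.
At Stage II.2 the board must meet a more-likely-than-not showing (weight is at least 48): on (f) the weight is 84 less the opposing 35 gives net 49, ≥ 48, so (f) meets the standard; on (g) the weight is 60 less the opposing 3 gives net 57, ≥ 48, so (g) meets the standard.
  The board carries the last stage.
Every stage carried; the board prevails on this issue.
— Issue III —
Stage III.1 (shareholder, a substantially-more-likely showing, weight is at least 78): (h) net 93−9=84 ≥ 78 — meets.
  Stage III.1 carried; the burden shifts to the board.
Stage III.2 (board, a prima facie showing, weight is at least 13): (i) net 41−27=14 ≥ 13 — meets.
  The board carries Stage III.2; the shareholder now bears the burden.
Stage III.3 (shareholder, a more-likely-than-not showing, weight is at least 54): (j) net 76−23=53 < 54 — fails.
  Not every element is met, so the shareholder fails to carry Stage III.3.
The analysis ends at Stage III.3; the board prevails on this issue.
Per-issue: Issue I → shareholder; Issue II → board; Issue III → board. The shareholder must prevail on a majority of issues; overall, the board prevails.

board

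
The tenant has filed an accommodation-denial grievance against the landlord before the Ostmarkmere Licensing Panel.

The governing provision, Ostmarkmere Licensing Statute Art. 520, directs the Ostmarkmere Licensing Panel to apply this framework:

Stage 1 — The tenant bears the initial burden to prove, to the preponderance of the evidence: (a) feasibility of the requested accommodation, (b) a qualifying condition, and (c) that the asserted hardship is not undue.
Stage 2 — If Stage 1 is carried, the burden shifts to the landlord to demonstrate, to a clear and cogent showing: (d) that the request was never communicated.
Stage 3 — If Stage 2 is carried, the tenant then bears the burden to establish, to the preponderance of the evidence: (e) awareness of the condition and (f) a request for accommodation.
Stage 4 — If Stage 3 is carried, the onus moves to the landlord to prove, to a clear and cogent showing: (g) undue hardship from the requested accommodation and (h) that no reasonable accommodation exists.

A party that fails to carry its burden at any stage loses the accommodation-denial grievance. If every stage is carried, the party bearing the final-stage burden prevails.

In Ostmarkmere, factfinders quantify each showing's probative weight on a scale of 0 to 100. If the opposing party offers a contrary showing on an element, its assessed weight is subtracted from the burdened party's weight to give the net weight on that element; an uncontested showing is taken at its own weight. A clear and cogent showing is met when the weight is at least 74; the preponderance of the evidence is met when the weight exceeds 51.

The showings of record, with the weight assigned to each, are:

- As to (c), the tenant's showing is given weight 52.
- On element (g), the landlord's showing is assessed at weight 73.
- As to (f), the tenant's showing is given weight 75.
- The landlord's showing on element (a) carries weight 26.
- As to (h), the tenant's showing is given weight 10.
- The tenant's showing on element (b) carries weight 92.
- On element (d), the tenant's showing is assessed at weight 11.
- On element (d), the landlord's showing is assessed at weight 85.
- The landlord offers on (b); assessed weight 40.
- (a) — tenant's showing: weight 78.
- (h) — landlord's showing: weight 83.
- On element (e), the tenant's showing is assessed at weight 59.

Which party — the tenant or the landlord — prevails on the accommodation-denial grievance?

tenant

At Stage 1 the tenant must meet the preponderance of the evidence (weight exceeds 51): on (a) the weight is 78 less the opposing 26 gives net 52, > 51, so (a) meets the standard; on (b) the weight is 92 less the opposing 40 gives net 52, which does exceed 51, so (b) meets the standard; on (c) the weight is 52, > 51, so (c) meets the standard.
  All elements met. The burden passes to the landlord.
At Stage 2 the landlord must meet a clear and cogent showing (weight is at least 74): on (d) the weight is 85 less the opposing 11 gives net 74, ≥ 74, so (d) meets the standard.
  Stage 2 is satisfied; the onus moves to the tenant.
At Stage 3 the tenant must meet the preponderance of the evidence (weight exceeds 51): on (e) the weight is 59, > 51, so (e) meets the standard; on (f) the weight is 75, > 51, so (f) meets the standard.
  The tenant carries Stage 3; the landlord now bears the burden.
At Stage 4 the landlord must meet a clear and cogent showing (weight is at least 74): on (g) the weight is 73, which does not reach 74, so (g) does not meet the standard; on (h) the weight is 83 less the opposing 10 gives net 73, which does not reach 74, so (h) does not meet the standard.
  The landlord does not carry Stage 4.
So the tenant prevails.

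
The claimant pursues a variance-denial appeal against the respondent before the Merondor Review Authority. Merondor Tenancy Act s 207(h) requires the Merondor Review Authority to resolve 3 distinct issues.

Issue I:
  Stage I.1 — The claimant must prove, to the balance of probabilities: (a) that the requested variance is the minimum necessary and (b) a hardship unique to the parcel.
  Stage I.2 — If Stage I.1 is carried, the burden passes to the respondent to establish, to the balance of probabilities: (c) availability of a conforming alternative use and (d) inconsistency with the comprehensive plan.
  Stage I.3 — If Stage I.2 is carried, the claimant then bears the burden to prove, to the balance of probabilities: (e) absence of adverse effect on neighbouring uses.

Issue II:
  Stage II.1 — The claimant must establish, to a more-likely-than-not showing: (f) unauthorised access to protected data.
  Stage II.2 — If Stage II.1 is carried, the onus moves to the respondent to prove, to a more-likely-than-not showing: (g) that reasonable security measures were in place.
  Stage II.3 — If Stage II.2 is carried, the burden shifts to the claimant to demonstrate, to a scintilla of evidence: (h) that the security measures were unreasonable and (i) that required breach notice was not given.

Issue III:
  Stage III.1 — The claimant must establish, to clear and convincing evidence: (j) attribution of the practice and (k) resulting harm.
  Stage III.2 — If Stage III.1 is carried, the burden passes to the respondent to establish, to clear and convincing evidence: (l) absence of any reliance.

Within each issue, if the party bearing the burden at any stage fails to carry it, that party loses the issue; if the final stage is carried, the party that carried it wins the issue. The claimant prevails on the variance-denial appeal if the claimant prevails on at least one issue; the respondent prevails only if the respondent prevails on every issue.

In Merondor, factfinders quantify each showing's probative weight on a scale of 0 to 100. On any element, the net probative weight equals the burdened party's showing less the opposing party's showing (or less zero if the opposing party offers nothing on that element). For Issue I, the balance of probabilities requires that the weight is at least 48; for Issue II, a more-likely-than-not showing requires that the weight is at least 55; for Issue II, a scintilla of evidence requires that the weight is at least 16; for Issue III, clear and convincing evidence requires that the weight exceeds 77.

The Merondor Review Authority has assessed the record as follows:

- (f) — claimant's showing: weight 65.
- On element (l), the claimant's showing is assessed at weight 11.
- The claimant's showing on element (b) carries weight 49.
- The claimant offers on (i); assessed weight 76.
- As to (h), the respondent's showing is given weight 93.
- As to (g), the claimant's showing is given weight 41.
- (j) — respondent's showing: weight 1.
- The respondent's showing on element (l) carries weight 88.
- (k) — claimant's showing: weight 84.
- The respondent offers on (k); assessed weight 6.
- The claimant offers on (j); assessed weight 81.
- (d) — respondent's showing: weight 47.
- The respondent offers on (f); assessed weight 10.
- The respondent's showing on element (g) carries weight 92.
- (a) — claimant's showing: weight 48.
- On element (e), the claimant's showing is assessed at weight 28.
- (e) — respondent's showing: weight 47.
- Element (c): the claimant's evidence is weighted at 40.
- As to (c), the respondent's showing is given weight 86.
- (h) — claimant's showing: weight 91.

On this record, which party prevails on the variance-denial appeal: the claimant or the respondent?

claimant

— Issue I —
At Stage I.1 the claimant must meet the balance of probabilities (weight is at least 48): on (a) the weight is 48, ≥ 48, so (a) meets the standard; on (b) the weight is 49, ≥ 48, so (b) meets the standard.
  All elements met. The burden passes to the respondent.
At Stage I.2 the respondent must meet the balance of probabilities (weight is at least 48): on (c) the weight is 86 less the opposing 40 gives net 46, which does not reach 48, so (c) does not meet the standard; on (d) the weight is 47, < 48, so (d) does not meet the standard.
  Stage I.2 not carried; the respondent fails its burden.
The analysis ends at Stage I.2; the claimant prevails on this issue.
— Issue II —
Stage II.1 (claimant, a more-likely-than-not showing, weight is at least 55): (f) net 65−10=55 ≥ 55 — meets.
  All elements met. The burden passes to the respondent.
Stage II.2 (respondent, a more-likely-than-not showing, weight is at least 55): (g) net 92−41=51 < 55 — fails.
  Stage II.2 not carried; the respondent fails its burden.
So the claimant prevails on this issue.
— Issue III —
Stage III.1 (claimant, clear and convincing evidence, weight exceeds 77): (j) net 81−1=80 > 77 — meets; (k) net 84−6=78 > 77 — meets.
  The claimant carries Stage III.1; the respondent now bears the burden.
Stage III.2 (respondent, clear and convincing evidence, weight exceeds 77): (l) net 88−11=77 ≤ 77 — fails.
  The respondent does not carry Stage III.2.
The analysis ends at Stage III.2; the claimant prevails on this issue.
Per-issue: Issue I → claimant; Issue II → claimant; Issue III → claimant. The claimant must prevail on at least one issue; overall, the claimant prevails.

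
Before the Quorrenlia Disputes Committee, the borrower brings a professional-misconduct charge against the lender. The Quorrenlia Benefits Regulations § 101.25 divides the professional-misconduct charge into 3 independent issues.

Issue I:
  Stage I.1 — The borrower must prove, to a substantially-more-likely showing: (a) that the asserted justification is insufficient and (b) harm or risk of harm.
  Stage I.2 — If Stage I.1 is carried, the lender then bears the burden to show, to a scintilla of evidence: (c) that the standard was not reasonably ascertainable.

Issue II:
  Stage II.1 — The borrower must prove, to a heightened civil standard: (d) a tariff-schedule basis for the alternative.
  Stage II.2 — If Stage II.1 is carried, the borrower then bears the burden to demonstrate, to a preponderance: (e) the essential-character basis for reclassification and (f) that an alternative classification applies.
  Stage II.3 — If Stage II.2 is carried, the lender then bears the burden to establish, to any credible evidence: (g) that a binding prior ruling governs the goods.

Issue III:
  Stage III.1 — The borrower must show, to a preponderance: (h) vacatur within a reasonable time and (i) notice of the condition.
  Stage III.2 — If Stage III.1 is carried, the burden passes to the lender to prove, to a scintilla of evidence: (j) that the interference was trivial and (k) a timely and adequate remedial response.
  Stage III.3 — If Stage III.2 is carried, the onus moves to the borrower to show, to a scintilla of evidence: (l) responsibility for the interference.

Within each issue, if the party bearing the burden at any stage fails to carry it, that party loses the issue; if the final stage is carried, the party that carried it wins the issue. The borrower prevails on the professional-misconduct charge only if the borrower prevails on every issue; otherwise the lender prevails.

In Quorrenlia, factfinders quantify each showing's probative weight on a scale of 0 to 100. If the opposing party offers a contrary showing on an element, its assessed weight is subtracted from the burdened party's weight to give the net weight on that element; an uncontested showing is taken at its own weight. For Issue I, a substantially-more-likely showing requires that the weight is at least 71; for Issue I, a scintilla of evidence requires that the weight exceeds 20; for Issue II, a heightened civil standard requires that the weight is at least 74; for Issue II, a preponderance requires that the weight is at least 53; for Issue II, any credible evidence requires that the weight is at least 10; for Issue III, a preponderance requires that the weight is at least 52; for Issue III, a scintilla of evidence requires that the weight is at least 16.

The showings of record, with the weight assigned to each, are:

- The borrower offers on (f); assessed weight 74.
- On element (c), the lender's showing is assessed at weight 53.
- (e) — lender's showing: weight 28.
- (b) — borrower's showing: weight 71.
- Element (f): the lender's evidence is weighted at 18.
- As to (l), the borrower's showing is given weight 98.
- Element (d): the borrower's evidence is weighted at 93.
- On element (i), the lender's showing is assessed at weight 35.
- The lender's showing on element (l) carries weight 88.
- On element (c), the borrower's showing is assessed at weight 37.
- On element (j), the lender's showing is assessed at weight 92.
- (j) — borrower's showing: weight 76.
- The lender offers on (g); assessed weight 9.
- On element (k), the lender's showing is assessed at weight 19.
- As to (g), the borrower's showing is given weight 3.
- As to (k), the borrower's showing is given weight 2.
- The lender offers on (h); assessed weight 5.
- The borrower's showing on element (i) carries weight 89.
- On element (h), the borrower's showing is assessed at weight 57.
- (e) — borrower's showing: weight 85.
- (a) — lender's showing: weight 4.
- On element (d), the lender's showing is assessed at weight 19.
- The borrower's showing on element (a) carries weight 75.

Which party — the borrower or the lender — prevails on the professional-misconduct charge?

— Issue I —
Stage I.1 — burden on borrower; standard: a substantially-more-likely showing (weight is at least 71).
    (a): 75 − 4 = 71 ≥ 71 [met]
    (b): 71 ≥ 71 [met]
  The borrower carries Stage I.1; the lender now bears the burden.
Stage I.2 — burden on lender; standard: a scintilla of evidence (weight exceeds 20).
    (c): 53 − 37 = 16 ≤ 20 [not met]
  The lender does not carry Stage I.2.
So the borrower prevails on this issue.
— Issue II —
Stage II.1 — burden on borrower; standard: a heightened civil standard (weight is at least 74).
    (d): 93 − 19 = 74 ≥ 74 [met]
  All elements met. The borrower retains the burden for Stage II.2.
Stage II.2 — burden on borrower; standard: a preponderance (weight is at least 53).
    (e): 85 − 28 = 57 ≥ 53 [met]
    (f): 74 − 18 = 56 ≥ 53 [met]
  Stage II.2 carried; the burden shifts to the lender.
Stage II.3 — burden on lender; standard: any credible evidence (weight is at least 10).
    (g): 9 − 3 = 6 < 10 [not met]
  The lender does not carry Stage II.3.
The borrower prevails on this issue.
— Issue III —
Stage III.1 (borrower, a preponderance, weight is at least 52): (h) net 57−5=52 ≥ 52 — meets; (i) net 89−35=54 ≥ 52 — meets.
  Stage III.1 carried; the burden shifts to the lender.
Stage III.2 (lender, a scintilla of evidence, weight is at least 16): (j) net 92−76=16 ≥ 16 — meets; (k) net 19−2=17 ≥ 16 — meets.
  The lender carries Stage III.2; the borrower now bears the burden.
Stage III.3 (borrower, a scintilla of evidence, weight is at least 16): (l) net 98−88=10 < 16 — fails.
  Stage III.3 not carried; the borrower fails its burden.
So the lender prevails on this issue.
Per-issue: Issue I → borrower; Issue II → borrower; Issue III → lender. The borrower must prevail on every issue; overall, the lender prevails.

lender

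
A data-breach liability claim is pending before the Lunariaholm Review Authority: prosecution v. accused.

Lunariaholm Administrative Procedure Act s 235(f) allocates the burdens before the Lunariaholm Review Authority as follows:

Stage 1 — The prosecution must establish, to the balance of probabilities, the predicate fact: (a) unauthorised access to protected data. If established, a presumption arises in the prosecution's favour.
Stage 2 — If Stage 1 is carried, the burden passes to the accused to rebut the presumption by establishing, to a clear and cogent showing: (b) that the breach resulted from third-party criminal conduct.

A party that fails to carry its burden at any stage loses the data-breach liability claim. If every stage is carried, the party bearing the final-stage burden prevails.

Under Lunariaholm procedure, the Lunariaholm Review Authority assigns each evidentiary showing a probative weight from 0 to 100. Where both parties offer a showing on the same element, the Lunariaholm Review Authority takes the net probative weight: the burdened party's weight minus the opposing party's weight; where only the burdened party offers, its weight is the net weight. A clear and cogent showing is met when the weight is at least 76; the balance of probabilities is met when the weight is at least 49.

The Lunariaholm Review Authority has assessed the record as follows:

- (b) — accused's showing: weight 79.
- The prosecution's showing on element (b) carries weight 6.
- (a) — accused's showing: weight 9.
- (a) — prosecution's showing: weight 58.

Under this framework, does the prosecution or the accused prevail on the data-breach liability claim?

prosecution

At Stage 1 the prosecution must meet the balance of probabilities (weight is at least 49): on (a) the weight is 58 less the opposing 9 gives net 49, which does reach 49, so (a) meets the standard.
  Stage 1 is satisfied; the onus moves to the accused.
At Stage 2 the accused must meet a clear and cogent showing (weight is at least 76): on (b) the weight is 79 less the opposing 6 gives net 73, which does not reach 76, so (b) does not meet the standard.
  The accused does not carry Stage 2.
The analysis ends at Stage 2; the prosecution prevails.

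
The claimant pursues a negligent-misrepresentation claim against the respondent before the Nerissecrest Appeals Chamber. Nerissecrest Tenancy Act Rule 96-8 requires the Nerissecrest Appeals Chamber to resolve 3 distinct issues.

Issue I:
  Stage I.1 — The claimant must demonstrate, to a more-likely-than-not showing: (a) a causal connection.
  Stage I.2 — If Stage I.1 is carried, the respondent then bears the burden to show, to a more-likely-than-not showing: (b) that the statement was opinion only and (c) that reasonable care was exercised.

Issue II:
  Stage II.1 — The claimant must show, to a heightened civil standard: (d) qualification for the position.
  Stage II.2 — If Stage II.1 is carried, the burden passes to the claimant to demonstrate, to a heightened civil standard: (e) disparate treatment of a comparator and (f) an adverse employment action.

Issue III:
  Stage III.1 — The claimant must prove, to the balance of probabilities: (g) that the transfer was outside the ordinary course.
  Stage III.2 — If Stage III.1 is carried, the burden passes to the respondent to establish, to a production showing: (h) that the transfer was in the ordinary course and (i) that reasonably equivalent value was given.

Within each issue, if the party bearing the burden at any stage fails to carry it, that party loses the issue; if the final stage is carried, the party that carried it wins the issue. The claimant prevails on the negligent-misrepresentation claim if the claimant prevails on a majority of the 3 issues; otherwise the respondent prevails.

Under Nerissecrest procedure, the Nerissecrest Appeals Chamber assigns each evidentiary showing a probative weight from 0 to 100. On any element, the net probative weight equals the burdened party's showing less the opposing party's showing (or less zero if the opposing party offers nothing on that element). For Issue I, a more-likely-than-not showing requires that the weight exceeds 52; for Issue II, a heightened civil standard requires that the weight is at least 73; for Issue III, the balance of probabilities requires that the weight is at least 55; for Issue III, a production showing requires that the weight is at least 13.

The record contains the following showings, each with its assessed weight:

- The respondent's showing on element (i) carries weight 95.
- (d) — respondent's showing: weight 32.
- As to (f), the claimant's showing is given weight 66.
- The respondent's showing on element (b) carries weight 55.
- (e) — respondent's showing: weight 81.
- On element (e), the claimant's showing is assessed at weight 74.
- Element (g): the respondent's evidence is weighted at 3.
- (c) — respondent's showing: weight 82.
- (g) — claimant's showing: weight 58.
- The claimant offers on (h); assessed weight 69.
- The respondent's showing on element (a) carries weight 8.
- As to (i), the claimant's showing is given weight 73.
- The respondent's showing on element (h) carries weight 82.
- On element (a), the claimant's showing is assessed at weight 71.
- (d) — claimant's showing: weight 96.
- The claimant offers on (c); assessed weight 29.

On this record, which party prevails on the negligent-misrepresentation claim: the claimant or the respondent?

respondent

— Issue I —
Stage I.1 (claimant, a more-likely-than-not showing, weight exceeds 52): (a) net 71−8=63 > 52 — meets.
  All elements met. The burden passes to the respondent.
Stage I.2 (respondent, a more-likely-than-not showing, weight exceeds 52): (b) 55 > 52 — meets; (c) net 82−29=53 > 52 — meets.
  All elements met at the final stage.
All stages carried — the respondent prevails on this issue.
— Issue II —
Stage II.1 — burden on claimant; standard: a heightened civil standard (weight is at least 73).
    (d): 96 − 32 = 64 < 73 [not met]
  Stage II.1 not carried; the claimant fails its burden.
So the respondent prevails on this issue.
— Issue III —
At Stage III.1 the claimant must meet the balance of probabilities (weight is at least 55): on (g) the weight is 58 less the opposing 3 gives net 55, ≥ 55, so (g) meets the standard.
  Stage III.1 is satisfied; the onus moves to the respondent.
At Stage III.2 the respondent must meet a production showing (weight is at least 13): on (h) the weight is 82 less the opposing 69 gives net 13, ≥ 13, so (h) meets the standard; on (i) the weight is 95 less the opposing 73 gives net 22, ≥ 13, so (i) meets the standard.
  The respondent carries the last stage.
With every stage satisfied, the respondent prevails on this issue.
Per-issue: Issue I → respondent; Issue II → respondent; Issue III → respondent. The claimant must prevail on a majority of issues; overall, the respondent prevails.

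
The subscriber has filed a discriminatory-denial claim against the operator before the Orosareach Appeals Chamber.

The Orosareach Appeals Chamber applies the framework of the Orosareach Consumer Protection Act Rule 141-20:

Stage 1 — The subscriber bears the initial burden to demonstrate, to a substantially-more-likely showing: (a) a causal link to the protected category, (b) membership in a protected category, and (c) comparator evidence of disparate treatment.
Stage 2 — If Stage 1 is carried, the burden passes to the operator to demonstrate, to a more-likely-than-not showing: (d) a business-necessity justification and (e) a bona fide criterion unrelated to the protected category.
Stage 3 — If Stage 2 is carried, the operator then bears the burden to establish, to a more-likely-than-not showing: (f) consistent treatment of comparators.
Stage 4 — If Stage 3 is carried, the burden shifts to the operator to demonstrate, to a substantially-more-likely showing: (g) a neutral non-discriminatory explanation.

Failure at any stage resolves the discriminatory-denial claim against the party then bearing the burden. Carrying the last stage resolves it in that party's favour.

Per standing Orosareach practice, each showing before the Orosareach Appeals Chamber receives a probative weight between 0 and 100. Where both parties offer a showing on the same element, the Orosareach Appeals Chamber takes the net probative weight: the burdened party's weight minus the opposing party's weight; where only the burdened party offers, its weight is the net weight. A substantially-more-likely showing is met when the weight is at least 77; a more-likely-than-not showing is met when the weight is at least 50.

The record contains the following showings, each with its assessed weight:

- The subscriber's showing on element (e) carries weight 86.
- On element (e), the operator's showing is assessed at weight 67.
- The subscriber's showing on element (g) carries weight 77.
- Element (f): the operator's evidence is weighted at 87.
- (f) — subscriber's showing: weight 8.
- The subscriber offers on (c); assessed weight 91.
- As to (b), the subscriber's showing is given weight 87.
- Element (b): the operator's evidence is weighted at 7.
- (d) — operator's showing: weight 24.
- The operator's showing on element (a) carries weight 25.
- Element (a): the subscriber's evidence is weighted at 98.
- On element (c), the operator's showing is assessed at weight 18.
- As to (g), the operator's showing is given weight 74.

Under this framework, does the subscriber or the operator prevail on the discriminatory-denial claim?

Stage 1 — burden on subscriber; standard: a substantially-more-likely showing (weight is at least 77).
    (a): 98 − 25 = 73 < 77 [not met]
    (b): 87 − 7 = 80 ≥ 77 [met]
    (c): 91 − 18 = 73 < 77 [not met]
  Stage 1 not carried; the subscriber fails its burden.
The analysis ends at Stage 1; the operator prevails.

operator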